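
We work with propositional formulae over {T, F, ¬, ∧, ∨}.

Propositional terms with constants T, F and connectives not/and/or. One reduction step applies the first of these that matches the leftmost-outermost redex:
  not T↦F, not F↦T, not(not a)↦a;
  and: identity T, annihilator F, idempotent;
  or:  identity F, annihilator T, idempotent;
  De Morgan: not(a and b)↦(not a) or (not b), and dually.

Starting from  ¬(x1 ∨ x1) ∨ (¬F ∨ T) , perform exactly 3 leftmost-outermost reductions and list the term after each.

  start: ¬(x1 ∨ x1) ∨ (¬F ∨ T)
  [1] (¬x1 ∧ ¬x1) ∨ (¬F ∨ T)
  [2] ¬x1 ∨ (¬F ∨ T)
  [3] ¬x1 ∨ T

Answer: after 3 steps: ¬x1 ∨ T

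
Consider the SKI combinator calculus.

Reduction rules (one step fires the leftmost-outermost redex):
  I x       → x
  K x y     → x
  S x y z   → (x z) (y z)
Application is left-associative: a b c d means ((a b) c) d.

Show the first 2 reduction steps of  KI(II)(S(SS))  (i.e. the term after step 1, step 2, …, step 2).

Answer: after 2 steps: S(SS)

Working:
  start: KI(II)(S(SS))
  [1] I(S(SS))
  [2] S(SS)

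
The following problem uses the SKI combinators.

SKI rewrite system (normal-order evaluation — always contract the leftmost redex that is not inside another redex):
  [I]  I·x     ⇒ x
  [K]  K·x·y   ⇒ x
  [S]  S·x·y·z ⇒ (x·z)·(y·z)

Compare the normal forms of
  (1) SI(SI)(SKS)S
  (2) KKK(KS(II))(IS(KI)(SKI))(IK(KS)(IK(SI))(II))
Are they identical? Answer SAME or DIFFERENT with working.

Term A:
  start: SI(SI)(SKS)S
  [1] I(SKS)(SI(SKS))S
  [2] SKS(SI(SKS))S
  [3] K(SI(SKS))(S(SI(SKS)))S
  [4] SI(SKS)S
  [5] IS(SKSS)
  [6] S(SKSS)
  [7] S(KS(SS))
  [8] SS

Term B:
  start: KKK(KS(II))(IS(KI)(SKI))(IK(KS)(IK(SI))(II))
  [1] K(KS(II))(IS(KI)(SKI))(IK(KS)(IK(SI))(II))
  [2] KS(II)(IK(KS)(IK(SI))(II))
  [3] S(IK(KS)(IK(SI))(II))
  [4] S(K(KS)(IK(SI))(II))
  [5] S(KS(II))
  [6] SS

Answer: SAME — A ⇓ SS, B ⇓ SS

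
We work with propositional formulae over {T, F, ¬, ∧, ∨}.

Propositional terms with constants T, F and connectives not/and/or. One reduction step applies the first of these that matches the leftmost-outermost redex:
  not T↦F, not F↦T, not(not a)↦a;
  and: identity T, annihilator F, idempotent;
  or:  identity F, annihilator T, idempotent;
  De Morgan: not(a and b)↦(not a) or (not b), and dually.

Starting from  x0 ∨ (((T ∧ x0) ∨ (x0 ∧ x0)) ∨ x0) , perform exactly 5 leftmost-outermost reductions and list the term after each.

Answer: after 5 steps: x0

Working:
  start: x0 ∨ (((T ∧ x0) ∨ (x0 ∧ x0)) ∨ x0)
  step 1: x0 ∨ ((x0 ∨ (x0 ∧ x0)) ∨ x0)
  step 2: x0 ∨ ((x0 ∨ x0) ∨ x0)
  step 3: x0 ∨ (x0 ∨ x0)
  step 4: x0 ∨ x0
  step 5: x0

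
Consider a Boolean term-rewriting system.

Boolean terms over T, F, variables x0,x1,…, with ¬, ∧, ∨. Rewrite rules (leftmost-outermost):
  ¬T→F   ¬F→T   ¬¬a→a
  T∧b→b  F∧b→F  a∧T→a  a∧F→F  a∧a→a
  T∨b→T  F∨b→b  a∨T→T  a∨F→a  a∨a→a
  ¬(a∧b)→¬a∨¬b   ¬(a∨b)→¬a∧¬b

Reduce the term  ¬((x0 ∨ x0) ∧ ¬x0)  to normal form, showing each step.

  start: ¬((x0 ∨ x0) ∧ ¬x0)
  step 1: ¬(x0 ∨ x0) ∨ ¬¬x0
  step 2: (¬x0 ∧ ¬x0) ∨ ¬¬x0
  step 3: ¬x0 ∨ ¬¬x0
  step 4: ¬x0 ∨ x0

Answer: normal form = ¬x0 ∨ x0  (in 4 steps)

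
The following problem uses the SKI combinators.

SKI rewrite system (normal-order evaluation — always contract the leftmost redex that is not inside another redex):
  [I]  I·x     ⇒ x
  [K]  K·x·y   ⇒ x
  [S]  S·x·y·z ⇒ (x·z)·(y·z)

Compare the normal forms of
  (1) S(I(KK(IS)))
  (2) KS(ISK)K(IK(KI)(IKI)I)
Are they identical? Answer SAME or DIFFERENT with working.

Answer: DIFFERENT — A ⇓ SK, B ⇓ SKI

Derivation:
Term A:
  start: S(I(KK(IS)))
  →1  S(KK(IS))
  →2  SK

Term B:
  start: KS(ISK)K(IK(KI)(IKI)I)
  →1  SK(IK(KI)(IKI)I)
  →2  SK(K(KI)(IKI)I)
  →3  SK(KII)
  →4  SKI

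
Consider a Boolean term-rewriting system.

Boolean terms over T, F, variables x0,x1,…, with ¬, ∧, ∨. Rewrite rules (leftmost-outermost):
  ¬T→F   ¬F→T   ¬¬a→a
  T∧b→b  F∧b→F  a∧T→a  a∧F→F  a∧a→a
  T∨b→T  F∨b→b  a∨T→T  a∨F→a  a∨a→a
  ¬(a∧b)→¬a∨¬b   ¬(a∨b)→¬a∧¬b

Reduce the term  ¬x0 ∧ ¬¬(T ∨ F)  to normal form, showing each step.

Answer: normal form = ¬x0  (in 3 steps)

Derivation:
  start: ¬x0 ∧ ¬¬(T ∨ F)
  [1] ¬x0 ∧ (T ∨ F)
  [2] ¬x0 ∧ T
  [3] ¬x0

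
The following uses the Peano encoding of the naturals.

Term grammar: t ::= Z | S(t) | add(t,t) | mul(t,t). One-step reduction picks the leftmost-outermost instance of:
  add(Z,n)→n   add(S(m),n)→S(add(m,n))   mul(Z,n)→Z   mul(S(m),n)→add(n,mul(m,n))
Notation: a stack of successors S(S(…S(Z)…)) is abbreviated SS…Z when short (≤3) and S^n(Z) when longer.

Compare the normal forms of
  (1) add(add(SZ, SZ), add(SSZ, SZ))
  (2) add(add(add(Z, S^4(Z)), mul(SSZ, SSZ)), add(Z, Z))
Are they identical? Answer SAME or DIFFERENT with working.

Term A:
  start: add(add(SZ, SZ), add(SSZ, SZ))
  →1  add(S(add(Z, SZ)), add(SSZ, SZ))
  →2  S(add(add(Z, SZ), add(SSZ, SZ)))
  →3  S(add(SZ, add(SSZ, SZ)))
  →4  S(S(add(Z, add(SSZ, SZ))))
  →5  S(S(add(SSZ, SZ)))
  →6  S(S(S(add(SZ, SZ))))
  →7  S(S(S(S(add(Z, SZ)))))
  →8  S^5(Z)

Term B:
  start: add(add(add(Z, S^4(Z)), mul(SSZ, SSZ)), add(Z, Z))
  →1  add(add(S^4(Z), mul(SSZ, SSZ)), add(Z, Z))
  →2  add(S(add(SSSZ, mul(SSZ, SSZ))), add(Z, Z))
  →3  S(add(add(SSSZ, mul(SSZ, SSZ)), add(Z, Z)))
  →4  S(add(S(add(SSZ, mul(SSZ, SSZ))), add(Z, Z)))
  →5  S(S(add(add(SSZ, mul(SSZ, SSZ)), add(Z, Z))))
  →6  S(S(add(S(add(SZ, mul(SSZ, SSZ))), add(Z, Z))))
  →7  S(S(S(add(add(SZ, mul(SSZ, SSZ)), add(Z, Z)))))
  →8  S(S(S(add(S(add(Z, mul(SSZ, SSZ))), add(Z, Z)))))
  →9  S(S(S(S(add(add(Z, mul(SSZ, SSZ)), add(Z, Z))))))
  →10  S(S(S(S(add(mul(SSZ, SSZ), add(Z, Z))))))
  →11  S(S(S(S(add(add(SSZ, mul(SZ, SSZ)), add(Z, Z))))))
  →12  S(S(S(S(add(S(add(SZ, mul(SZ, SSZ))), add(Z, Z))))))
  →13  S(S(S(S(S(add(add(SZ, mul(SZ, SSZ)), add(Z, Z)))))))
  →14  S(S(S(S(S(add(S(add(Z, mul(SZ, SSZ))), add(Z, Z)))))))
  →15  S(S(S(S(S(S(add(add(Z, mul(SZ, SSZ)), add(Z, Z))))))))
  →16  S(S(S(S(S(S(add(mul(SZ, SSZ), add(Z, Z))))))))
  →17  S(S(S(S(S(S(add(add(SSZ, mul(Z, SSZ)), add(Z, Z))))))))
  →18  S(S(S(S(S(S(add(S(add(SZ, mul(Z, SSZ))), add(Z, Z))))))))
  →19  S(S(S(S(S(S(S(add(add(SZ, mul(Z, SSZ)), add(Z, Z)))))))))
  →20  S(S(S(S(S(S(S(add(S(add(Z, mul(Z, SSZ))), add(Z, Z)))))))))
  →21  S(S(S(S(S(S(S(S(add(add(Z, mul(Z, SSZ)), add(Z, Z))))))))))
  →22  S(S(S(S(S(S(S(S(add(mul(Z, SSZ), add(Z, Z))))))))))
  →23  S(S(S(S(S(S(S(S(add(Z, add(Z, Z))))))))))
  →24  S(S(S(S(S(S(S(S(add(Z, Z)))))))))
  →25  S^8(Z)

Answer: DIFFERENT — A ⇓ S^5(Z), B ⇓ S^8(Z)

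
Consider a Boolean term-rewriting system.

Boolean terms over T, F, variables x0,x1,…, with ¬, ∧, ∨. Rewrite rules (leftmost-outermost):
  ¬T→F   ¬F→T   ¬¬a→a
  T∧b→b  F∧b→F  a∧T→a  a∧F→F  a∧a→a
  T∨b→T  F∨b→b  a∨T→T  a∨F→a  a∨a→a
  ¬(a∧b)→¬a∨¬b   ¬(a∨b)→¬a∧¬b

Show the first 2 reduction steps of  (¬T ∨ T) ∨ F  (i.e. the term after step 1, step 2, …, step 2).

  start: (¬T ∨ T) ∨ F
  →1  ¬T ∨ T
  →2  T

Answer: after 2 steps: T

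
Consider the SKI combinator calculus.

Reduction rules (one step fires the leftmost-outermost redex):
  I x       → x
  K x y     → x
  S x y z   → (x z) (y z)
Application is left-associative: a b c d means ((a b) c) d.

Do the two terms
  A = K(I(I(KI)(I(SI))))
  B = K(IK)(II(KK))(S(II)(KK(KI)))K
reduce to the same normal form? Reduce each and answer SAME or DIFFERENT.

Term A:
  start: K(I(I(KI)(I(SI))))
  step 1: K(I(KI)(I(SI)))
  step 2: K(KI(I(SI)))
  step 3: KI

Term B:
  start: K(IK)(II(KK))(S(II)(KK(KI)))K
  step 1: IK(S(II)(KK(KI)))K
  step 2: K(S(II)(KK(KI)))K
  step 3: S(II)(KK(KI))
  step 4: SI(KK(KI))
  step 5: SIK

Answer: DIFFERENT — A ⇓ KI, B ⇓ SIK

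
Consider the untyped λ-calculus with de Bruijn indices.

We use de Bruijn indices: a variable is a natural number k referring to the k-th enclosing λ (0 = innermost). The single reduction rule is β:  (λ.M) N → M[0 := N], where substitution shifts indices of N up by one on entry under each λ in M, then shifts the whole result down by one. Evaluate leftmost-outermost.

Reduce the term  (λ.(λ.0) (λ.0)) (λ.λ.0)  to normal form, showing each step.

Answer: normal form = λ.0  (in 2 steps)

Reduction:
  start: (λ.(λ.0) (λ.0)) (λ.λ.0)
  [1] (λ.0) (λ.0)
  [2] λ.0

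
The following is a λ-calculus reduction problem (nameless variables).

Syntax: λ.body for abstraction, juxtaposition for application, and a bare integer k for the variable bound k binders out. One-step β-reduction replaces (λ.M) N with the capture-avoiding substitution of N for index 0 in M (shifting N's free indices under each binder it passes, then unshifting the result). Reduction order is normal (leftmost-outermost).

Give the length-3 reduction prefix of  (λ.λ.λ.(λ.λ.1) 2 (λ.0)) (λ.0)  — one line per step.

  start: (λ.λ.λ.(λ.λ.1) 2 (λ.0)) (λ.0)
  [1] λ.λ.(λ.λ.1) (λ.0) (λ.0)
  [2] λ.λ.(λ.λ.0) (λ.0)
  [3] λ.λ.λ.0

Answer: after 3 steps: λ.λ.λ.0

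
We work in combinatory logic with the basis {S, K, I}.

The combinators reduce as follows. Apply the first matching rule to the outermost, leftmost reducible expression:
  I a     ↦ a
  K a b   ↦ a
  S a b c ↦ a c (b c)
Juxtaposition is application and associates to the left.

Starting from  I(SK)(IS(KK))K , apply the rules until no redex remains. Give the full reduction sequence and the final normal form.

  start: I(SK)(IS(KK))K
  [1] SK(IS(KK))K
  [2] KK(IS(KK)K)
  [3] K

Answer: normal form = K  (in 3 steps)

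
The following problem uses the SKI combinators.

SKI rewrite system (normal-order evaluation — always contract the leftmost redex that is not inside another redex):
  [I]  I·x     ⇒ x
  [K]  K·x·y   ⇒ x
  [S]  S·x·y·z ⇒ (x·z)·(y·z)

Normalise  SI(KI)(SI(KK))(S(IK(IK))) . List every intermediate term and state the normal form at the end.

  start: SI(KI)(SI(KK))(S(IK(IK)))
  →1  I(SI(KK))(KI(SI(KK)))(S(IK(IK)))
  →2  SI(KK)(KI(SI(KK)))(S(IK(IK)))
  →3  I(KI(SI(KK)))(KK(KI(SI(KK))))(S(IK(IK)))
  →4  KI(SI(KK))(KK(KI(SI(KK))))(S(IK(IK)))
  →5  I(KK(KI(SI(KK))))(S(IK(IK)))
  →6  KK(KI(SI(KK)))(S(IK(IK)))
  →7  K(S(IK(IK)))
  →8  K(S(K(IK)))
  →9  K(S(KK))

Answer: normal form = K(S(KK))  (in 9 steps)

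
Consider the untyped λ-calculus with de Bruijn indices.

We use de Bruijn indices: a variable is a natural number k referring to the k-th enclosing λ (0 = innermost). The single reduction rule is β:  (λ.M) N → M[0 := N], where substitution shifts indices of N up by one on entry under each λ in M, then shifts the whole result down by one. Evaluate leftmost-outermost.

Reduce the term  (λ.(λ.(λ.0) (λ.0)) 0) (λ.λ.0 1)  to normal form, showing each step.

Answer: normal form = λ.0  (in 3 steps)

Working:
  start: (λ.(λ.(λ.0) (λ.0)) 0) (λ.λ.0 1)
  [1] (λ.(λ.0) (λ.0)) (λ.λ.0 1)
  [2] (λ.0) (λ.0)
  [3] λ.0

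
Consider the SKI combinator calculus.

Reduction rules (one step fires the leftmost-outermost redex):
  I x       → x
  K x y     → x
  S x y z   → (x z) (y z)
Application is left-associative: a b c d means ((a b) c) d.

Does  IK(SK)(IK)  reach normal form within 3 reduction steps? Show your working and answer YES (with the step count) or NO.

  start: IK(SK)(IK)
  [1] K(SK)(IK)
  [2] SK

Answer: YES — reaches normal form SK in 2 ≤ 3 steps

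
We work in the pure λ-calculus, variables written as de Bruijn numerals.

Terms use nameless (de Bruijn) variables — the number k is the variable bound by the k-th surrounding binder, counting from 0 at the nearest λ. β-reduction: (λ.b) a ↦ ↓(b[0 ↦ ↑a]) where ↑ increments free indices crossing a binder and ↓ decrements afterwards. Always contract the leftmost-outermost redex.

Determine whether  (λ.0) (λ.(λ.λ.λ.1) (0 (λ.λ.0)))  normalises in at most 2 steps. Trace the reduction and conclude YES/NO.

  start: (λ.0) (λ.(λ.λ.λ.1) (0 (λ.λ.0)))
  →1  λ.(λ.λ.λ.1) (0 (λ.λ.0))
  →2  λ.λ.λ.1

Answer: YES — reaches normal form λ.λ.λ.1 in 2 ≤ 2 steps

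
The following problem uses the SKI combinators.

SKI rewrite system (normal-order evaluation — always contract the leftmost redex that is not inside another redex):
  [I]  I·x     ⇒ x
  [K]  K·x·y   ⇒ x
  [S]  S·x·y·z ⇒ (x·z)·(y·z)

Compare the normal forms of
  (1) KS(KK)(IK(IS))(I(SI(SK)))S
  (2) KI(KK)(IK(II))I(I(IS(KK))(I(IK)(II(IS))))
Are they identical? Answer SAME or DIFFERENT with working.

Term A:
  start: KS(KK)(IK(IS))(I(SI(SK)))S
  step 1: S(IK(IS))(I(SI(SK)))S
  step 2: IK(IS)S(I(SI(SK))S)
  step 3: K(IS)S(I(SI(SK))S)
  step 4: IS(I(SI(SK))S)
  step 5: S(I(SI(SK))S)
  step 6: S(SI(SK)S)
  step 7: S(IS(SKS))
  step 8: S(S(SKS))

Term B:
  start: KI(KK)(IK(II))I(I(IS(KK))(I(IK)(II(IS))))
  step 1: I(IK(II))I(I(IS(KK))(I(IK)(II(IS))))
  step 2: IK(II)I(I(IS(KK))(I(IK)(II(IS))))
  step 3: K(II)I(I(IS(KK))(I(IK)(II(IS))))
  step 4: II(I(IS(KK))(I(IK)(II(IS))))
  step 5: I(I(IS(KK))(I(IK)(II(IS))))
  step 6: I(IS(KK))(I(IK)(II(IS)))
  step 7: IS(KK)(I(IK)(II(IS)))
  step 8: S(KK)(I(IK)(II(IS)))
  step 9: S(KK)(IK(II(IS)))
  step 10: S(KK)(K(II(IS)))
  step 11: S(KK)(K(I(IS)))
  step 12: S(KK)(K(IS))
  step 13: S(KK)(KS)

Answer: DIFFERENT — A ⇓ S(S(SKS)), B ⇓ S(KK)(KS)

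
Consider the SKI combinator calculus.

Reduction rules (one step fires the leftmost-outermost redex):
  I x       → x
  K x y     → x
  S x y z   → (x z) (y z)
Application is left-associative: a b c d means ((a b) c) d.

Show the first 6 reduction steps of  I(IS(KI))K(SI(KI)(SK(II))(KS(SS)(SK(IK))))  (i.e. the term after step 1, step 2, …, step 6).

Answer: after 6 steps: K(I(SK(II))(KI(SK(II)))(KS(SS)(SK(IK))))

Working:
  start: I(IS(KI))K(SI(KI)(SK(II))(KS(SS)(SK(IK))))
  step 1: IS(KI)K(SI(KI)(SK(II))(KS(SS)(SK(IK))))
  step 2: S(KI)K(SI(KI)(SK(II))(KS(SS)(SK(IK))))
  step 3: KI(SI(KI)(SK(II))(KS(SS)(SK(IK))))(K(SI(KI)(SK(II))(KS(SS)(SK(IK)))))
  step 4: I(K(SI(KI)(SK(II))(KS(SS)(SK(IK)))))
  step 5: K(SI(KI)(SK(II))(KS(SS)(SK(IK))))
  step 6: K(I(SK(II))(KI(SK(II)))(KS(SS)(SK(IK))))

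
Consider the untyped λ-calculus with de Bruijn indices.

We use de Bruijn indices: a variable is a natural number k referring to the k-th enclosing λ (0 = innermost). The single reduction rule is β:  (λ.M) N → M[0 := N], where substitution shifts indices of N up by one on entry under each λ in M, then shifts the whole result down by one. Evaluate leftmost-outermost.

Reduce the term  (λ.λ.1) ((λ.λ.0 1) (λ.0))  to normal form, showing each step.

Answer: normal form = λ.λ.0 (λ.0)  (in 2 steps)

Reduction:
  start: (λ.λ.1) ((λ.λ.0 1) (λ.0))
  →1  λ.(λ.λ.0 1) (λ.0)
  →2  λ.λ.0 (λ.0)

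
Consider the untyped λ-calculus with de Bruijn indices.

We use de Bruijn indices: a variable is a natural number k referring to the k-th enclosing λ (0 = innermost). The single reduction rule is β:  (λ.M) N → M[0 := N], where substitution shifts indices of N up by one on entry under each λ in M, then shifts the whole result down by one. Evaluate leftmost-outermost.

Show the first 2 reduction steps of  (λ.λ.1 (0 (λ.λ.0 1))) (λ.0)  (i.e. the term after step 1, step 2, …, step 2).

  start: (λ.λ.1 (0 (λ.λ.0 1))) (λ.0)
  step 1: λ.(λ.0) (0 (λ.λ.0 1))
  step 2: λ.0 (λ.λ.0 1)

Answer: after 2 steps: λ.0 (λ.λ.0 1)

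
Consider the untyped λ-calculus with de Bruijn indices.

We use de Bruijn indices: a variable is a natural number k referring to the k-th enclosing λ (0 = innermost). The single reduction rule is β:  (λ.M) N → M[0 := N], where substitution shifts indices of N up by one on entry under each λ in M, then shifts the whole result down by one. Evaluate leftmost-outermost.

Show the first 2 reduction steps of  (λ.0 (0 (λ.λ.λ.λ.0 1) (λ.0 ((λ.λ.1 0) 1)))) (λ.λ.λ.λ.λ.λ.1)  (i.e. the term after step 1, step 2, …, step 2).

Answer: after 2 steps: λ.λ.λ.λ.λ.1

Reduction:
  start: (λ.0 (0 (λ.λ.λ.λ.0 1) (λ.0 ((λ.λ.1 0) 1)))) (λ.λ.λ.λ.λ.λ.1)
  →1  (λ.λ.λ.λ.λ.λ.1) ((λ.λ.λ.λ.λ.λ.1) (λ.λ.λ.λ.0 1) (λ.0 ((λ.λ.1 0) (λ.λ.λ.λ.λ.λ.1))))
  →2  λ.λ.λ.λ.λ.1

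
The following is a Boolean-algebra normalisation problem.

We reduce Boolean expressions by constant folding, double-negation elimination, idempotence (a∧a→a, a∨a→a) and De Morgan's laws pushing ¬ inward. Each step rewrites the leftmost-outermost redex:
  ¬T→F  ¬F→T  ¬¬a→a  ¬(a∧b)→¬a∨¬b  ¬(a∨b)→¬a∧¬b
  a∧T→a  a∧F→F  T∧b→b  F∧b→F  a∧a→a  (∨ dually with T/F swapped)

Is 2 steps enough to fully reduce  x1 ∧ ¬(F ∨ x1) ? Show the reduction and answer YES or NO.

  start: x1 ∧ ¬(F ∨ x1)
  [1] x1 ∧ (¬F ∧ ¬x1)
  [2] x1 ∧ (T ∧ ¬x1)

Answer: NO — after 2 steps the term is x1 ∧ (T ∧ ¬x1), not yet normal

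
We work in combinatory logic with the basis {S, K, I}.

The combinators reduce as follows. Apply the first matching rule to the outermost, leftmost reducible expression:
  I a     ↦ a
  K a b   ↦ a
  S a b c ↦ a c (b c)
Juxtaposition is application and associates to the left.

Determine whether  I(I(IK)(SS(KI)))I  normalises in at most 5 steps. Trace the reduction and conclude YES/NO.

  start: I(I(IK)(SS(KI)))I
  →1  I(IK)(SS(KI))I
  →2  IK(SS(KI))I
  →3  K(SS(KI))I
  →4  SS(KI)

Answer: YES — reaches normal form SS(KI) in 4 ≤ 5 steps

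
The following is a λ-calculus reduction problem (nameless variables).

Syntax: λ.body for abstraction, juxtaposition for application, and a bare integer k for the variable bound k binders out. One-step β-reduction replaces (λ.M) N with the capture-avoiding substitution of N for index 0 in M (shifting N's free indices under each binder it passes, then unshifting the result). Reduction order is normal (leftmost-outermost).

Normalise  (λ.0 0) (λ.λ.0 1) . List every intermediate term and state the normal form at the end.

  start: (λ.0 0) (λ.λ.0 1)
  [1] (λ.λ.0 1) (λ.λ.0 1)
  [2] λ.0 (λ.λ.0 1)

Answer: normal form = λ.0 (λ.λ.0 1)  (in 2 steps)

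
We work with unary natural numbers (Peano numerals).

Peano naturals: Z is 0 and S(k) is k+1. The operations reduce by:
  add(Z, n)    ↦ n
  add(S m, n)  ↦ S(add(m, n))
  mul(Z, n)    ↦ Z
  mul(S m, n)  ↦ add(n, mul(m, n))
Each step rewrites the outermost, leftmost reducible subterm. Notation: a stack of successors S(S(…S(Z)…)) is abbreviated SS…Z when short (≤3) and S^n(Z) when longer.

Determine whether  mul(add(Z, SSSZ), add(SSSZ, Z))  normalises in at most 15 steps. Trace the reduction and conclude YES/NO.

  start: mul(add(Z, SSSZ), add(SSSZ, Z))
  step 1: mul(SSSZ, add(SSSZ, Z))
  step 2: add(add(SSSZ, Z), mul(SSZ, add(SSSZ, Z)))
  step 3: add(S(add(SSZ, Z)), mul(SSZ, add(SSSZ, Z)))
  step 4: S(add(add(SSZ, Z), mul(SSZ, add(SSSZ, Z))))
  step 5: S(add(S(add(SZ, Z)), mul(SSZ, add(SSSZ, Z))))
  step 6: S(S(add(add(SZ, Z), mul(SSZ, add(SSSZ, Z)))))
  step 7: S(S(add(S(add(Z, Z)), mul(SSZ, add(SSSZ, Z)))))
  step 8: S(S(S(add(add(Z, Z), mul(SSZ, add(SSSZ, Z))))))
  step 9: S(S(S(add(Z, mul(SSZ, add(SSSZ, Z))))))
  step 10: S(S(S(mul(SSZ, add(SSSZ, Z)))))
  step 11: S(S(S(add(add(SSSZ, Z), mul(SZ, add(SSSZ, Z))))))
  step 12: S(S(S(add(S(add(SSZ, Z)), mul(SZ, add(SSSZ, Z))))))
  step 13: S(S(S(S(add(add(SSZ, Z), mul(SZ, add(SSSZ, Z)))))))
  step 14: S(S(S(S(add(S(add(SZ, Z)), mul(SZ, add(SSSZ, Z)))))))
  step 15: S(S(S(S(S(add(add(SZ, Z), mul(SZ, add(SSSZ, Z))))))))

Answer: NO — after 15 steps the term is S(S(S(S(S(add(add(SZ, Z), mul(SZ, add(SSSZ, Z)))))))), not yet normal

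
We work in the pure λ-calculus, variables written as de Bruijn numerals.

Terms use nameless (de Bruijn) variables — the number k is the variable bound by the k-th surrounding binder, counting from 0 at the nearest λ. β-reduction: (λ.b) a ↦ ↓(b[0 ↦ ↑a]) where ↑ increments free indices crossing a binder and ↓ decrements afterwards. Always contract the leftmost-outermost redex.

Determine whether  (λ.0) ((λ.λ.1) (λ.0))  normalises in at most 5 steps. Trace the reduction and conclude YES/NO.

Answer: YES — reaches normal form λ.λ.0 in 2 ≤ 5 steps

Derivation:
  start: (λ.0) ((λ.λ.1) (λ.0))
  →1  (λ.λ.1) (λ.0)
  →2  λ.λ.0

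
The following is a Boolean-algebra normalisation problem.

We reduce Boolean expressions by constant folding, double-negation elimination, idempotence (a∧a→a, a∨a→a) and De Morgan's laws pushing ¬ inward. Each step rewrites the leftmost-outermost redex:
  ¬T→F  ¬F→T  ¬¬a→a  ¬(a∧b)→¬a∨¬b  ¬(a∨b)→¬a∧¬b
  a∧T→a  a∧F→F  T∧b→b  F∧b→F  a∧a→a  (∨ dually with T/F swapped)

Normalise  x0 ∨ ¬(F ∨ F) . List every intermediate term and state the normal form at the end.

Answer: normal form = T  (in 4 steps)

Working:
  start: x0 ∨ ¬(F ∨ F)
  →1  x0 ∨ (¬F ∧ ¬F)
  →2  x0 ∨ ¬F
  →3  x0 ∨ T
  →4  T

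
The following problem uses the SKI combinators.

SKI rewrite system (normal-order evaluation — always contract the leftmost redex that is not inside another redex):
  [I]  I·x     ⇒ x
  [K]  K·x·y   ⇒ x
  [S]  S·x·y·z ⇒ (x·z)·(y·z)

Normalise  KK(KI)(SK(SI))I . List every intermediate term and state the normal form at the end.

Answer: normal form = SK(SI)  (in 2 steps)

Working:
  start: KK(KI)(SK(SI))I
  [1] K(SK(SI))I
  [2] SK(SI)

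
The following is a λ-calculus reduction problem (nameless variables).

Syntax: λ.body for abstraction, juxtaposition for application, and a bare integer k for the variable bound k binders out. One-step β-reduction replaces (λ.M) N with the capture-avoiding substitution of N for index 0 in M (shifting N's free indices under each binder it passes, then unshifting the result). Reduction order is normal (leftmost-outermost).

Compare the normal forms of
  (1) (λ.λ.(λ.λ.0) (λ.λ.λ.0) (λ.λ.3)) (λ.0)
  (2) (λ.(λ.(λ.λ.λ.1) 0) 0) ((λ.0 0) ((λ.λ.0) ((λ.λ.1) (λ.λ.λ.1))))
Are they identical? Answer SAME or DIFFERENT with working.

Term A:
  start: (λ.λ.(λ.λ.0) (λ.λ.λ.0) (λ.λ.3)) (λ.0)
  [1] λ.(λ.λ.0) (λ.λ.λ.0) (λ.λ.λ.0)
  [2] λ.(λ.0) (λ.λ.λ.0)
  [3] λ.λ.λ.λ.0

Term B:
  start: (λ.(λ.(λ.λ.λ.1) 0) 0) ((λ.0 0) ((λ.λ.0) ((λ.λ.1) (λ.λ.λ.1))))
  [1] (λ.(λ.λ.λ.1) 0) ((λ.0 0) ((λ.λ.0) ((λ.λ.1) (λ.λ.λ.1))))
  [2] (λ.λ.λ.1) ((λ.0 0) ((λ.λ.0) ((λ.λ.1) (λ.λ.λ.1))))
  [3] λ.λ.1

Answer: DIFFERENT — A ⇓ λ.λ.λ.λ.0, B ⇓ λ.λ.1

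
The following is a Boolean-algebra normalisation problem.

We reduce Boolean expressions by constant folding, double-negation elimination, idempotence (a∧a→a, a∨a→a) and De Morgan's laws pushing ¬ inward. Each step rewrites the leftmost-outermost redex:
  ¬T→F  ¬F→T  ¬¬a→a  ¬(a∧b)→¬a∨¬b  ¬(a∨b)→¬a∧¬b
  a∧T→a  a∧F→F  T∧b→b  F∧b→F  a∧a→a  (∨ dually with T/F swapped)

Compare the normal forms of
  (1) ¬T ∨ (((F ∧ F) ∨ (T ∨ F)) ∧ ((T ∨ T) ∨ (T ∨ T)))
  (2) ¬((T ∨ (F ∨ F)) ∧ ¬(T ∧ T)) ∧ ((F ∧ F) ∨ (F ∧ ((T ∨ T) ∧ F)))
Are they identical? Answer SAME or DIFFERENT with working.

Term A:
  start: ¬T ∨ (((F ∧ F) ∨ (T ∨ F)) ∧ ((T ∨ T) ∨ (T ∨ T)))
  step 1: F ∨ (((F ∧ F) ∨ (T ∨ F)) ∧ ((T ∨ T) ∨ (T ∨ T)))
  step 2: ((F ∧ F) ∨ (T ∨ F)) ∧ ((T ∨ T) ∨ (T ∨ T))
  step 3: (F ∨ (T ∨ F)) ∧ ((T ∨ T) ∨ (T ∨ T))
  step 4: (T ∨ F) ∧ ((T ∨ T) ∨ (T ∨ T))
  step 5: T ∧ ((T ∨ T) ∨ (T ∨ T))
  step 6: (T ∨ T) ∨ (T ∨ T)
  step 7: T ∨ T
  step 8: T

Term B:
  start: ¬((T ∨ (F ∨ F)) ∧ ¬(T ∧ T)) ∧ ((F ∧ F) ∨ (F ∧ ((T ∨ T) ∧ F)))
  step 1: (¬(T ∨ (F ∨ F)) ∨ ¬¬(T ∧ T)) ∧ ((F ∧ F) ∨ (F ∧ ((T ∨ T) ∧ F)))
  step 2: ((¬T ∧ ¬(F ∨ F)) ∨ ¬¬(T ∧ T)) ∧ ((F ∧ F) ∨ (F ∧ ((T ∨ T) ∧ F)))
  step 3: ((F ∧ ¬(F ∨ F)) ∨ ¬¬(T ∧ T)) ∧ ((F ∧ F) ∨ (F ∧ ((T ∨ T) ∧ F)))
  step 4: (F ∨ ¬¬(T ∧ T)) ∧ ((F ∧ F) ∨ (F ∧ ((T ∨ T) ∧ F)))
  step 5: ¬¬(T ∧ T) ∧ ((F ∧ F) ∨ (F ∧ ((T ∨ T) ∧ F)))
  step 6: (T ∧ T) ∧ ((F ∧ F) ∨ (F ∧ ((T ∨ T) ∧ F)))
  step 7: T ∧ ((F ∧ F) ∨ (F ∧ ((T ∨ T) ∧ F)))
  step 8: (F ∧ F) ∨ (F ∧ ((T ∨ T) ∧ F))
  step 9: F ∨ (F ∧ ((T ∨ T) ∧ F))
  step 10: F ∧ ((T ∨ T) ∧ F)
  step 11: F

Answer: DIFFERENT — A ⇓ T, B ⇓ F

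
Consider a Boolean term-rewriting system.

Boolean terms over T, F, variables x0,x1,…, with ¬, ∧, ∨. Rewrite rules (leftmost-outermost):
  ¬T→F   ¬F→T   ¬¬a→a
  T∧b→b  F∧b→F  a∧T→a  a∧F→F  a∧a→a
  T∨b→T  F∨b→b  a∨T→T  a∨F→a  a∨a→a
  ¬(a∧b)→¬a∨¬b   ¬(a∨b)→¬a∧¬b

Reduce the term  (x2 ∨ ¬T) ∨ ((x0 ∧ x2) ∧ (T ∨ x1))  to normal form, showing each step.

  start: (x2 ∨ ¬T) ∨ ((x0 ∧ x2) ∧ (T ∨ x1))
  →1  (x2 ∨ F) ∨ ((x0 ∧ x2) ∧ (T ∨ x1))
  →2  x2 ∨ ((x0 ∧ x2) ∧ (T ∨ x1))
  →3  x2 ∨ ((x0 ∧ x2) ∧ T)
  →4  x2 ∨ (x0 ∧ x2)

Answer: normal form = x2 ∨ (x0 ∧ x2)  (in 4 steps)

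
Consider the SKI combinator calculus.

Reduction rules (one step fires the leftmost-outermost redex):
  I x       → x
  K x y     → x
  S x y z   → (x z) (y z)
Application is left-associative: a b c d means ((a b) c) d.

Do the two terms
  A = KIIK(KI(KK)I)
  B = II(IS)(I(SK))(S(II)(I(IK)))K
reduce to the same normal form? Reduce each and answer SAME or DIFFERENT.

Answer: DIFFERENT — A ⇓ KI, B ⇓ K(KK)

Reduction:
Term A:
  start: KIIK(KI(KK)I)
  [1] IK(KI(KK)I)
  [2] K(KI(KK)I)
  [3] K(II)
  [4] KI

Term B:
  start: II(IS)(I(SK))(S(II)(I(IK)))K
  [1] I(IS)(I(SK))(S(II)(I(IK)))K
  [2] IS(I(SK))(S(II)(I(IK)))K
  [3] S(I(SK))(S(II)(I(IK)))K
  [4] I(SK)K(S(II)(I(IK))K)
  [5] SKK(S(II)(I(IK))K)
  [6] K(S(II)(I(IK))K)(K(S(II)(I(IK))K))
  [7] S(II)(I(IK))K
  [8] IIK(I(IK)K)
  [9] IK(I(IK)K)
  [10] K(I(IK)K)
  [11] K(IKK)
  [12] K(KK)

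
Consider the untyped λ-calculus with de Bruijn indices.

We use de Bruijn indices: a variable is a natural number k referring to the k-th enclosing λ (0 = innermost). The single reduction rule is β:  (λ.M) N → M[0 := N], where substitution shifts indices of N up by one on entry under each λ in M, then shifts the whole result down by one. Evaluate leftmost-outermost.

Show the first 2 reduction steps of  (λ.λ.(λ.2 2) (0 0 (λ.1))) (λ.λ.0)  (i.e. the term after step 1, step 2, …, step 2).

Answer: after 2 steps: λ.(λ.λ.0) (λ.λ.0)

Derivation:
  start: (λ.λ.(λ.2 2) (0 0 (λ.1))) (λ.λ.0)
  [1] λ.(λ.(λ.λ.0) (λ.λ.0)) (0 0 (λ.1))
  [2] λ.(λ.λ.0) (λ.λ.0)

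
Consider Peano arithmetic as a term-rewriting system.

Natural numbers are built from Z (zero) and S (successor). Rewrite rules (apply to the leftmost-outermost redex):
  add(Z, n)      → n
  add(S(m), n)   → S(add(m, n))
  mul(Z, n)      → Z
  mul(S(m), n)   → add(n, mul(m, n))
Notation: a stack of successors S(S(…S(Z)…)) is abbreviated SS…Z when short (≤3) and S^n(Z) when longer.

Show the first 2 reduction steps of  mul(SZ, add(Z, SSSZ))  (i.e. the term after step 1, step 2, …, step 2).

Answer: after 2 steps: add(SSSZ, mul(Z, add(Z, SSSZ)))

Working:
  start: mul(SZ, add(Z, SSSZ))
  [1] add(add(Z, SSSZ), mul(Z, add(Z, SSSZ)))
  [2] add(SSSZ, mul(Z, add(Z, SSSZ)))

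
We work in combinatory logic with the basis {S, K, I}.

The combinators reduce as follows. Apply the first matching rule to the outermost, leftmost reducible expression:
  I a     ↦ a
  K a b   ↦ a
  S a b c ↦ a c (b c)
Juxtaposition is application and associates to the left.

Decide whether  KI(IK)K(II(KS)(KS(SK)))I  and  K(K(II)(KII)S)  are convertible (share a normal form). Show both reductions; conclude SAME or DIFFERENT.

Answer: DIFFERENT — A ⇓ S, B ⇓ KS

Working:
Term A:
  start: KI(IK)K(II(KS)(KS(SK)))I
  [1] IK(II(KS)(KS(SK)))I
  [2] K(II(KS)(KS(SK)))I
  [3] II(KS)(KS(SK))
  [4] I(KS)(KS(SK))
  [5] KS(KS(SK))
  [6] S

Term B:
  start: K(K(II)(KII)S)
  [1] K(IIS)
  [2] K(IS)
  [3] KS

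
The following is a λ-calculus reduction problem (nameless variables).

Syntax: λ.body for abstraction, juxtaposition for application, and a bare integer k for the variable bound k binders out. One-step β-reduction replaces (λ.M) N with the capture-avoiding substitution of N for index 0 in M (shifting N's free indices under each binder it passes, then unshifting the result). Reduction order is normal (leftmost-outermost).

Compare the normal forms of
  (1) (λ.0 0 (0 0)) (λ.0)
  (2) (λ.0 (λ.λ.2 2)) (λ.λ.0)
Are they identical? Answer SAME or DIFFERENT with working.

Term A:
  start: (λ.0 0 (0 0)) (λ.0)
  [1] (λ.0) (λ.0) ((λ.0) (λ.0))
  [2] (λ.0) ((λ.0) (λ.0))
  [3] (λ.0) (λ.0)
  [4] λ.0

Term B:
  start: (λ.0 (λ.λ.2 2)) (λ.λ.0)
  [1] (λ.λ.0) (λ.λ.(λ.λ.0) (λ.λ.0))
  [2] λ.0

Answer: SAME — A ⇓ λ.0, B ⇓ λ.0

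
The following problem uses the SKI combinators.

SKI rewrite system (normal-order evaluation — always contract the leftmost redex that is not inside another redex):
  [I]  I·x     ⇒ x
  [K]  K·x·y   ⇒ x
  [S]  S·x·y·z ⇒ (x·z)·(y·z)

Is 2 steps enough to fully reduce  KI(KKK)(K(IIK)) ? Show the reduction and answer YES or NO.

  start: KI(KKK)(K(IIK))
  [1] I(K(IIK))
  [2] K(IIK)

Answer: NO — after 2 steps the term is K(IIK), not yet normal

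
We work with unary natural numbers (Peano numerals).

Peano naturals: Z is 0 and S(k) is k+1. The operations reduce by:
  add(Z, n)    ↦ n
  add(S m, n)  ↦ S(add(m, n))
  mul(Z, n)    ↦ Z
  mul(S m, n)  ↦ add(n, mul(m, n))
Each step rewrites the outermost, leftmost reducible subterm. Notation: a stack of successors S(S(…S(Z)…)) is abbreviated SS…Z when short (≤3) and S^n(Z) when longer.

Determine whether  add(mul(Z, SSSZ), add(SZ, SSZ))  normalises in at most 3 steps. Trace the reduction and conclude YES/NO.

  start: add(mul(Z, SSSZ), add(SZ, SSZ))
  step 1: add(Z, add(SZ, SSZ))
  step 2: add(SZ, SSZ)
  step 3: S(add(Z, SSZ))

Answer: NO — after 3 steps the term is S(add(Z, SSZ)), not yet normal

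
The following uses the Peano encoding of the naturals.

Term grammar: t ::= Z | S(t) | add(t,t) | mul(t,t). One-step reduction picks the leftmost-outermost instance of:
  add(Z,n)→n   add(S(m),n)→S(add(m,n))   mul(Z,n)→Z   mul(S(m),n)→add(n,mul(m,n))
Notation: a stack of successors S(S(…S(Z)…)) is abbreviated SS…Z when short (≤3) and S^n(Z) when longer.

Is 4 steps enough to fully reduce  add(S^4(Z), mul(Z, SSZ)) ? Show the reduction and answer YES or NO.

Answer: NO — after 4 steps the term is S(S(S(S(add(Z, mul(Z, SSZ)))))), not yet normal

Reduction:
  start: add(S^4(Z), mul(Z, SSZ))
  →1  S(add(SSSZ, mul(Z, SSZ)))
  →2  S(S(add(SSZ, mul(Z, SSZ))))
  →3  S(S(S(add(SZ, mul(Z, SSZ)))))
  →4  S(S(S(S(add(Z, mul(Z, SSZ))))))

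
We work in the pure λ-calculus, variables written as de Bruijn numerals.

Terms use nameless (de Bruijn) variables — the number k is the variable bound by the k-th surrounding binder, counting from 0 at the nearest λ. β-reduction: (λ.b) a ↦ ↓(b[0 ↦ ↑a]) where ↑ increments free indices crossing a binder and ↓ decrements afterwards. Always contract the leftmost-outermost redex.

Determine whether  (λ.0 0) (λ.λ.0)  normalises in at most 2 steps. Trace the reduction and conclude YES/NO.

Answer: YES — reaches normal form λ.0 in 2 ≤ 2 steps

Derivation:
  start: (λ.0 0) (λ.λ.0)
  step 1: (λ.λ.0) (λ.λ.0)
  step 2: λ.0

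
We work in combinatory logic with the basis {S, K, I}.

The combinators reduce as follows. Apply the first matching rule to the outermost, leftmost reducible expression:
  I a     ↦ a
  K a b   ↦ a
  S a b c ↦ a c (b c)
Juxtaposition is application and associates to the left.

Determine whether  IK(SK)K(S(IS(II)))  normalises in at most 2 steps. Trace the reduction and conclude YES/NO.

  start: IK(SK)K(S(IS(II)))
  step 1: K(SK)K(S(IS(II)))
  step 2: SK(S(IS(II)))

Answer: NO — after 2 steps the term is SK(S(IS(II))), not yet normal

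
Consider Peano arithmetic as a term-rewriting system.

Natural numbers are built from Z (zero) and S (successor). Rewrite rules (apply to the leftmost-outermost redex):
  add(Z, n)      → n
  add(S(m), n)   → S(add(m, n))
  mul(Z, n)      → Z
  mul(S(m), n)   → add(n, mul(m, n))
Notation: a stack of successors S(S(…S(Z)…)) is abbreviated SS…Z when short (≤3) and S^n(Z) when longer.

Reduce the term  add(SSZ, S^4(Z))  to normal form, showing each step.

  start: add(SSZ, S^4(Z))
  step 1: S(add(SZ, S^4(Z)))
  step 2: S(S(add(Z, S^4(Z))))
  step 3: S^6(Z)

Answer: normal form = S^6(Z)  (in 3 steps)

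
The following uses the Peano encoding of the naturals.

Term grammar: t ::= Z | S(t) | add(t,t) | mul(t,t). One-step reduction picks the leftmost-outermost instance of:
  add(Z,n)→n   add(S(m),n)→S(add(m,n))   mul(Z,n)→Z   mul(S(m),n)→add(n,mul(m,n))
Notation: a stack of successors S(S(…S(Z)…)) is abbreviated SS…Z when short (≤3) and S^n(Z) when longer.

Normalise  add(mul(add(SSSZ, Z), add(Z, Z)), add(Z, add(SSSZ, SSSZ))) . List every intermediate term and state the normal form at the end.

Answer: normal form = S^6(Z)  (in 20 steps)

Reduction:
  start: add(mul(add(SSSZ, Z), add(Z, Z)), add(Z, add(SSSZ, SSSZ)))
  [1] add(mul(S(add(SSZ, Z)), add(Z, Z)), add(Z, add(SSSZ, SSSZ)))
  [2] add(add(add(Z, Z), mul(add(SSZ, Z), add(Z, Z))), add(Z, add(SSSZ, SSSZ)))
  [3] add(add(Z, mul(add(SSZ, Z), add(Z, Z))), add(Z, add(SSSZ, SSSZ)))
  [4] add(mul(add(SSZ, Z), add(Z, Z)), add(Z, add(SSSZ, SSSZ)))
  [5] add(mul(S(add(SZ, Z)), add(Z, Z)), add(Z, add(SSSZ, SSSZ)))
  [6] add(add(add(Z, Z), mul(add(SZ, Z), add(Z, Z))), add(Z, add(SSSZ, SSSZ)))
  [7] add(add(Z, mul(add(SZ, Z), add(Z, Z))), add(Z, add(SSSZ, SSSZ)))
  [8] add(mul(add(SZ, Z), add(Z, Z)), add(Z, add(SSSZ, SSSZ)))
  [9] add(mul(S(add(Z, Z)), add(Z, Z)), add(Z, add(SSSZ, SSSZ)))
  [10] add(add(add(Z, Z), mul(add(Z, Z), add(Z, Z))), add(Z, add(SSSZ, SSSZ)))
  [11] add(add(Z, mul(add(Z, Z), add(Z, Z))), add(Z, add(SSSZ, SSSZ)))
  [12] add(mul(add(Z, Z), add(Z, Z)), add(Z, add(SSSZ, SSSZ)))
  [13] add(mul(Z, add(Z, Z)), add(Z, add(SSSZ, SSSZ)))
  [14] add(Z, add(Z, add(SSSZ, SSSZ)))
  [15] add(Z, add(SSSZ, SSSZ))
  [16] add(SSSZ, SSSZ)
  [17] S(add(SSZ, SSSZ))
  [18] S(S(add(SZ, SSSZ)))
  [19] S(S(S(add(Z, SSSZ))))
  [20] S^6(Z)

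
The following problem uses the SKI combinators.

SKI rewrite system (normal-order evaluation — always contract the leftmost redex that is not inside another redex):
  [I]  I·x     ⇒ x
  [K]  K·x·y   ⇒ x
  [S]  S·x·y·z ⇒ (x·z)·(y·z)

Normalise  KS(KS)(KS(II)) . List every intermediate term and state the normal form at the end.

Answer: normal form = SS  (in 2 steps)

Derivation:
  start: KS(KS)(KS(II))
  →1  S(KS(II))
  →2  SS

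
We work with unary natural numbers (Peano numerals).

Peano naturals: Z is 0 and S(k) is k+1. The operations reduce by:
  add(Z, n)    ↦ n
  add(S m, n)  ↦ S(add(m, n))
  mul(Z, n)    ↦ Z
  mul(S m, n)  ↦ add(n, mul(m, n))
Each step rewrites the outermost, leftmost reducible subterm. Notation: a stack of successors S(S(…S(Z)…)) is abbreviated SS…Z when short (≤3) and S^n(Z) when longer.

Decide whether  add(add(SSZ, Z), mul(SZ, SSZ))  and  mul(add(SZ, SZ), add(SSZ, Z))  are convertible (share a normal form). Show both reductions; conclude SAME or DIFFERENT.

Term A:
  start: add(add(SSZ, Z), mul(SZ, SSZ))
  →1  add(S(add(SZ, Z)), mul(SZ, SSZ))
  →2  S(add(add(SZ, Z), mul(SZ, SSZ)))
  →3  S(add(S(add(Z, Z)), mul(SZ, SSZ)))
  →4  S(S(add(add(Z, Z), mul(SZ, SSZ))))
  →5  S(S(add(Z, mul(SZ, SSZ))))
  →6  S(S(mul(SZ, SSZ)))
  →7  S(S(add(SSZ, mul(Z, SSZ))))
  →8  S(S(S(add(SZ, mul(Z, SSZ)))))
  →9  S(S(S(S(add(Z, mul(Z, SSZ))))))
  →10  S(S(S(S(mul(Z, SSZ)))))
  →11  S^4(Z)

Term B:
  start: mul(add(SZ, SZ), add(SSZ, Z))
  →1  mul(S(add(Z, SZ)), add(SSZ, Z))
  →2  add(add(SSZ, Z), mul(add(Z, SZ), add(SSZ, Z)))
  →3  add(S(add(SZ, Z)), mul(add(Z, SZ), add(SSZ, Z)))
  →4  S(add(add(SZ, Z), mul(add(Z, SZ), add(SSZ, Z))))
  →5  S(add(S(add(Z, Z)), mul(add(Z, SZ), add(SSZ, Z))))
  →6  S(S(add(add(Z, Z), mul(add(Z, SZ), add(SSZ, Z)))))
  →7  S(S(add(Z, mul(add(Z, SZ), add(SSZ, Z)))))
  →8  S(S(mul(add(Z, SZ), add(SSZ, Z))))
  →9  S(S(mul(SZ, add(SSZ, Z))))
  →10  S(S(add(add(SSZ, Z), mul(Z, add(SSZ, Z)))))
  →11  S(S(add(S(add(SZ, Z)), mul(Z, add(SSZ, Z)))))
  →12  S(S(S(add(add(SZ, Z), mul(Z, add(SSZ, Z))))))
  →13  S(S(S(add(S(add(Z, Z)), mul(Z, add(SSZ, Z))))))
  →14  S(S(S(S(add(add(Z, Z), mul(Z, add(SSZ, Z)))))))
  →15  S(S(S(S(add(Z, mul(Z, add(SSZ, Z)))))))
  →16  S(S(S(S(mul(Z, add(SSZ, Z))))))
  →17  S^4(Z)

Answer: SAME — A ⇓ S^4(Z), B ⇓ S^4(Z)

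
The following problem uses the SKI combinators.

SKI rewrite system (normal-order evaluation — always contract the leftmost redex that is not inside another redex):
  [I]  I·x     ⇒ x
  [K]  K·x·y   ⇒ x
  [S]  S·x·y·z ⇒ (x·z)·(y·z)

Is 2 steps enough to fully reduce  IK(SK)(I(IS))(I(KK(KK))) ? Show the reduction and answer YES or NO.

  start: IK(SK)(I(IS))(I(KK(KK)))
  [1] K(SK)(I(IS))(I(KK(KK)))
  [2] SK(I(KK(KK)))

Answer: NO — after 2 steps the term is SK(I(KK(KK))), not yet normal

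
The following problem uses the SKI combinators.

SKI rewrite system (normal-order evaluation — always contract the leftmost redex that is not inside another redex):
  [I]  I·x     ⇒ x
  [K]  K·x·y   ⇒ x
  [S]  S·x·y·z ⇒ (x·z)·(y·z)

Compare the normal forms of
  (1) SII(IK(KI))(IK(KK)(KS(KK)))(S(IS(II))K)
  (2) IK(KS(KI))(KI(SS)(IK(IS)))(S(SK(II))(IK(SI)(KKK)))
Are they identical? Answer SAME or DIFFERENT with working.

Answer: DIFFERENT — A ⇓ S(SI)K, B ⇓ S(S(SKI)(SI))

Reduction:
Term A:
  start: SII(IK(KI))(IK(KK)(KS(KK)))(S(IS(II))K)
  →1  I(IK(KI))(I(IK(KI)))(IK(KK)(KS(KK)))(S(IS(II))K)
  →2  IK(KI)(I(IK(KI)))(IK(KK)(KS(KK)))(S(IS(II))K)
  →3  K(KI)(I(IK(KI)))(IK(KK)(KS(KK)))(S(IS(II))K)
  →4  KI(IK(KK)(KS(KK)))(S(IS(II))K)
  →5  I(S(IS(II))K)
  →6  S(IS(II))K
  →7  S(S(II))K
  →8  S(SI)K

Term B:
  start: IK(KS(KI))(KI(SS)(IK(IS)))(S(SK(II))(IK(SI)(KKK)))
  →1  K(KS(KI))(KI(SS)(IK(IS)))(S(SK(II))(IK(SI)(KKK)))
  →2  KS(KI)(S(SK(II))(IK(SI)(KKK)))
  →3  S(S(SK(II))(IK(SI)(KKK)))
  →4  S(S(SKI)(IK(SI)(KKK)))
  →5  S(S(SKI)(K(SI)(KKK)))
  →6  S(S(SKI)(SI))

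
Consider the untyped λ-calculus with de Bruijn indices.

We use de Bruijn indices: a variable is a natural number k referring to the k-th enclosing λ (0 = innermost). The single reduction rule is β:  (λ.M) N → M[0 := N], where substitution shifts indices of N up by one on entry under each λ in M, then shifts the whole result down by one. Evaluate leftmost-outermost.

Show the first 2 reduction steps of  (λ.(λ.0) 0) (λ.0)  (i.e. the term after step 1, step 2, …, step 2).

  start: (λ.(λ.0) 0) (λ.0)
  →1  (λ.0) (λ.0)
  →2  λ.0

Answer: after 2 steps: λ.0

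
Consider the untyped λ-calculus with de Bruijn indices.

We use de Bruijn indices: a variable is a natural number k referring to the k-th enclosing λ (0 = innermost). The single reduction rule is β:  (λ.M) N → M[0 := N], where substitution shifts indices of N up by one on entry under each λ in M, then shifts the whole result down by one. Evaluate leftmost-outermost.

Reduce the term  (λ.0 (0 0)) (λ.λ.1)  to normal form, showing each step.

Answer: normal form = λ.λ.λ.λ.1  (in 3 steps)

Working:
  start: (λ.0 (0 0)) (λ.λ.1)
  step 1: (λ.λ.1) ((λ.λ.1) (λ.λ.1))
  step 2: λ.(λ.λ.1) (λ.λ.1)
  step 3: λ.λ.λ.λ.1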